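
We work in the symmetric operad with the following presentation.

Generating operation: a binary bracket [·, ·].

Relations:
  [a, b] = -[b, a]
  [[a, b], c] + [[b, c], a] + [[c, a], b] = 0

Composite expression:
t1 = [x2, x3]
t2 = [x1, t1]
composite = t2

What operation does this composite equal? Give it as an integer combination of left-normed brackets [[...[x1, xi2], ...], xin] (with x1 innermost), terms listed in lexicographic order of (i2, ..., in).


[[x1, x2], x3] - [[x1, x3], x2]

In the tensor algebra, words opening x1 carry the x1-anchored form.
Composite bracket: [x1, [x2, x3]]
Each bracket splits as ab - ba, giving 4 signed words (2^2 = 4).
Collect the words opening with x1:
  x1x2x3 appears with sign +1, giving the term +[[x1, x2], x3]
  x1x3x2 appears with sign -1, giving the term -[[x1, x3], x2]


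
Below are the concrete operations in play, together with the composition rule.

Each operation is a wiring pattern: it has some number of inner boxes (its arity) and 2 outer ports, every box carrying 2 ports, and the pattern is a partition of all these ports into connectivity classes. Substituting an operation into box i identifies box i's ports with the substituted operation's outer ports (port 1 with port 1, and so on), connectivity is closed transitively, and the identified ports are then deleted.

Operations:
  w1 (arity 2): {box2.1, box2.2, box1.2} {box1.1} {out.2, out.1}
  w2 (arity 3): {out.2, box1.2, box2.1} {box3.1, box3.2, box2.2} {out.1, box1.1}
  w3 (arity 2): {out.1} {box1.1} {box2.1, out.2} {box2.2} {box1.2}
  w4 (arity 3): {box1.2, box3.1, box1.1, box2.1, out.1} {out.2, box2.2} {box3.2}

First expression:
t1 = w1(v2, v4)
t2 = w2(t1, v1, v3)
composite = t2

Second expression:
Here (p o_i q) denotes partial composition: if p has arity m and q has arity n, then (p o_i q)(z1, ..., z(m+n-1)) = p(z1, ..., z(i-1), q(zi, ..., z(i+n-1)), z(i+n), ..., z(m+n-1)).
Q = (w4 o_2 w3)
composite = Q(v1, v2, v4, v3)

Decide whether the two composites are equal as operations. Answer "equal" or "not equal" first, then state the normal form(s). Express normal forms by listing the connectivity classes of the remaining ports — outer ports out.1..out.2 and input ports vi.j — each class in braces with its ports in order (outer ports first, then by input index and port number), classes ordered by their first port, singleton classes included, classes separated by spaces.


not equal — first {out.1, out.2, v1.1} {v1.2, v3.1, v3.2} {v2.1} {v2.2, v4.1, v4.2}, second {out.1, v1.1, v1.2, v3.1} {out.2, v4.1} {v2.1} {v2.2} {v3.2} {v4.2}


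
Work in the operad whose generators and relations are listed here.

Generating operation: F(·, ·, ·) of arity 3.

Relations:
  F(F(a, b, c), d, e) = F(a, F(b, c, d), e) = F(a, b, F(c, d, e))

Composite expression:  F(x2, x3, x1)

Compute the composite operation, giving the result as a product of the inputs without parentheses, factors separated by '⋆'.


x2 ⋆ x3 ⋆ x1

Key point: F is associative — brackets drop, the x-order remains.
F(x2, x3, x1) linearizes to x2 ⋆ x3 ⋆ x1


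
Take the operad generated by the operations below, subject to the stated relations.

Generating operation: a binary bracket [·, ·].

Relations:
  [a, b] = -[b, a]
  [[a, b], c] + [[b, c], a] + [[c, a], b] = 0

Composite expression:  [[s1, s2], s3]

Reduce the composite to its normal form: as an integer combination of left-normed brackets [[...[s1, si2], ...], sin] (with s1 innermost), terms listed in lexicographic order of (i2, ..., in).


[[s1, s2], s3]

Expand each bracket as ab - ba; the s1-initial words give the coefficients.
Composite bracket: [[s1, s2], s3]
Full expansion: 4 signed words from ab - ba (2^2 = 4).
Words beginning with s1 determine it all:
  sign of s1s2s3 is +1, so it contributes +[[s1, s2], s3]


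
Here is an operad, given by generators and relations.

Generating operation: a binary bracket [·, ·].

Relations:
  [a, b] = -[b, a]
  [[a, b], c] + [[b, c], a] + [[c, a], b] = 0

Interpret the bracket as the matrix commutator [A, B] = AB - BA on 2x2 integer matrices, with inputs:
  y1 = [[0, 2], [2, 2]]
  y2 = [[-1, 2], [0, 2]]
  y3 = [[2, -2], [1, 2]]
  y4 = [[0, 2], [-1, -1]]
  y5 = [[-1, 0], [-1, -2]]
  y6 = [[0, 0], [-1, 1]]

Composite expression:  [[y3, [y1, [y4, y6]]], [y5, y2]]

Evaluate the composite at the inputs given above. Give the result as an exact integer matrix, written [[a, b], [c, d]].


[[0, 16], [-24, 0]]

[y4, y6] = [[-2, 2], [2, 2]]
[y1, [y4, y6]] = [[0, 4], [-4, 0]]
[y3, [y1, [y4, y6]]] = [[4, 0], [0, -4]]
[y5, y2] = [[2, 2], [3, -2]]
[[y3, [y1, [y4, y6]]], [y5, y2]] = [[0, 16], [-24, 0]]


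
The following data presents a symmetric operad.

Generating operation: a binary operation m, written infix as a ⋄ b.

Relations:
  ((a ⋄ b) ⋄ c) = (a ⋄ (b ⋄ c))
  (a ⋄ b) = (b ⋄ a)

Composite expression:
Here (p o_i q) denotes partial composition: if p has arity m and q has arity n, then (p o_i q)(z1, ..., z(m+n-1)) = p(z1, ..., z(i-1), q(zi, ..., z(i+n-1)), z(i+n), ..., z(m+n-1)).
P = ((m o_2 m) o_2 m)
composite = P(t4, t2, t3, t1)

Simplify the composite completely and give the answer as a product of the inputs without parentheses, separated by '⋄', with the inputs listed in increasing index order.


t1 ⋄ t2 ⋄ t3 ⋄ t4


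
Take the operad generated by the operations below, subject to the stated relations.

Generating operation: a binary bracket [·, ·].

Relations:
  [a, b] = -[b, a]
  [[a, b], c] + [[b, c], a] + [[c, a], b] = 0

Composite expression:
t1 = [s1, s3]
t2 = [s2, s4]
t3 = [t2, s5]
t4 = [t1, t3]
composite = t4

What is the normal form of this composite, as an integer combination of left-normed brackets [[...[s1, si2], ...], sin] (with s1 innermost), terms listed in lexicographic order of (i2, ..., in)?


Skip Jacobi rewriting: expand, keep s1-initial words, read off terms.
Composite bracket: [[s1, s3], [[s2, s4], s5]]
Full expansion: 16 signed words from ab - ba (2^4 = 16).
Keep just the words that open with s1:
  sign of s1s3s2s4s5 is +1, so it contributes +[[[[s1, s3], s2], s4], s5]
  sign of s1s3s4s2s5 is -1, so it contributes -[[[[s1, s3], s4], s2], s5]
  sign of s1s3s5s2s4 is -1, so it contributes -[[[[s1, s3], s5], s2], s4]
  sign of s1s3s5s4s2 is +1, so it contributes +[[[[s1, s3], s5], s4], s2]

[[[[s1, s3], s2], s4], s5] - [[[[s1, s3], s4], s2], s5] - [[[[s1, s3], s5], s2], s4] + [[[[s1, s3], s5], s4], s2]


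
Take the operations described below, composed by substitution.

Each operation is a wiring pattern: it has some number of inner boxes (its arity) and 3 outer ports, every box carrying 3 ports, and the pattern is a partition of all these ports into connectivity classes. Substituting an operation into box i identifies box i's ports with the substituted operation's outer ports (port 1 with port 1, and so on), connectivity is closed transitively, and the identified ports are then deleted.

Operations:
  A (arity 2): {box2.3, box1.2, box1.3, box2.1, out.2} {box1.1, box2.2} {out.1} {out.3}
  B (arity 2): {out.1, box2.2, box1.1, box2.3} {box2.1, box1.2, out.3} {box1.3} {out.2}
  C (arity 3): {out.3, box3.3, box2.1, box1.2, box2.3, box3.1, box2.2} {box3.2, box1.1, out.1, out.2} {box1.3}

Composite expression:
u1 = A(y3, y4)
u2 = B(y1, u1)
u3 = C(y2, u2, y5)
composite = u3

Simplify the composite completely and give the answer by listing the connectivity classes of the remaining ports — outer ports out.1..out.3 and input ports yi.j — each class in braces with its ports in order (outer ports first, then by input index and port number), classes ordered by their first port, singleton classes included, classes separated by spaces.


{out.1, out.2, y2.1, y5.2} {out.3, y1.1, y1.2, y2.2, y3.2, y3.3, y4.1, y4.3, y5.1, y5.3} {y1.3} {y2.3} {y3.1, y4.2}

Treat the ports identified at C as solder joints: merge, then drop.
A over (y3, y4) gives {out.1} {out.2, y3.2, y3.3, y4.1, y4.3} {out.3} {y3.1, y4.2}, out.j being that stage's outer ports
B over (y1, y3, y4) gives {out.1, y1.1, y3.2, y3.3, y4.1, y4.3} {out.2} {out.3, y1.2} {y1.3} {y3.1, y4.2}, out.j being that stage's outer ports
C over (y2, y1, y3, y4, y5) gives {out.1, out.2, y2.1, y5.2} {out.3, y1.1, y1.2, y2.2, y3.2, y3.3, y4.1, y4.3, y5.1, y5.3} {y1.3} {y2.3} {y3.1, y4.2}, out.j being that stage's outer ports


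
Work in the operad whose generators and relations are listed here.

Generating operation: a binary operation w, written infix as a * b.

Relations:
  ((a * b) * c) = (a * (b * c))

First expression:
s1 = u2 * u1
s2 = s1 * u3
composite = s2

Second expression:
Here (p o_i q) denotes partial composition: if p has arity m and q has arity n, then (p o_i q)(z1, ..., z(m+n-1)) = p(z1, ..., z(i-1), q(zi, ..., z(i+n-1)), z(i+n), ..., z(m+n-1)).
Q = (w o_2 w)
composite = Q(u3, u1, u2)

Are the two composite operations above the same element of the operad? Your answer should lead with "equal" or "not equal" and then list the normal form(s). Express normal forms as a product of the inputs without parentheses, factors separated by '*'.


The first expression reduces to u2 * u1 * u3
The second expression reduces to u3 * u1 * u2
The normal forms differ: not equal.

not equal: they reduce to u2 * u1 * u3 and u3 * u1 * u2


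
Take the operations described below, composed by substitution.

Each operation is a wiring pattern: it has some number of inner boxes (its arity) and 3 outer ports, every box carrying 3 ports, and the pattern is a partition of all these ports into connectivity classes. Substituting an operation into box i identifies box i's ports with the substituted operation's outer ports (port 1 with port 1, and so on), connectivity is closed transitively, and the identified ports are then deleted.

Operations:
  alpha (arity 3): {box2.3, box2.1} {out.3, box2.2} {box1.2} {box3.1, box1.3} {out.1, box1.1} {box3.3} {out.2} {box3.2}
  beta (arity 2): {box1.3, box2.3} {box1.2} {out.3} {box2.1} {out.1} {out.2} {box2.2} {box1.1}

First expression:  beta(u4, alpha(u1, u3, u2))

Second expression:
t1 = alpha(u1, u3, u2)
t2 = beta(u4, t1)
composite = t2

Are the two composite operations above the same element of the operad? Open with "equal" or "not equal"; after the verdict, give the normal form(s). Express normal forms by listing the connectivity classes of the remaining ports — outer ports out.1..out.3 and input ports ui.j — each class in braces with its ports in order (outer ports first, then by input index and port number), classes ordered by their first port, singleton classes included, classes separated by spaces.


equal — both sides give {out.1} {out.2} {out.3} {u1.1} {u1.2} {u1.3, u2.1} {u2.2} {u2.3} {u3.1, u3.3} {u3.2, u4.3} {u4.1} {u4.2}

The first expression, normalized: {out.1} {out.2} {out.3} {u1.1} {u1.2} {u1.3, u2.1} {u2.2} {u2.3} {u3.1, u3.3} {u3.2, u4.3} {u4.1} {u4.2}
The second expression, normalized: {out.1} {out.2} {out.3} {u1.1} {u1.2} {u1.3, u2.1} {u2.2} {u2.3} {u3.1, u3.3} {u3.2, u4.3} {u4.1} {u4.2}
Both agree, so they are equal.


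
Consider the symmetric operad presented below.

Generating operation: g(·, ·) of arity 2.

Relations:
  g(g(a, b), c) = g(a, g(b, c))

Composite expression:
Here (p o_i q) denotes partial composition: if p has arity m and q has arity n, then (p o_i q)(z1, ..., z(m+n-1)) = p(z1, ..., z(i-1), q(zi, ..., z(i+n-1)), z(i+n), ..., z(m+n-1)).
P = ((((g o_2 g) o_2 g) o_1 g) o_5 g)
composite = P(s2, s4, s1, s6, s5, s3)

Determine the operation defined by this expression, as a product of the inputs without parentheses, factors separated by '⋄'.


All parenthesizations of g agree; list the s-inputs left to right.
g(s2, s4) reduces to s2 ⋄ s4
g(s1, s6) reduces to s1 ⋄ s6
g(s5, s3) reduces to s5 ⋄ s3
g(g(s1, s6), g(s5, s3)) reduces to s1 ⋄ s6 ⋄ s5 ⋄ s3
g(g(s2, s4), g(g(s1, s6), g(s5, s3))) reduces to s2 ⋄ s4 ⋄ s1 ⋄ s6 ⋄ s5 ⋄ s3

s2 ⋄ s4 ⋄ s1 ⋄ s6 ⋄ s5 ⋄ s3


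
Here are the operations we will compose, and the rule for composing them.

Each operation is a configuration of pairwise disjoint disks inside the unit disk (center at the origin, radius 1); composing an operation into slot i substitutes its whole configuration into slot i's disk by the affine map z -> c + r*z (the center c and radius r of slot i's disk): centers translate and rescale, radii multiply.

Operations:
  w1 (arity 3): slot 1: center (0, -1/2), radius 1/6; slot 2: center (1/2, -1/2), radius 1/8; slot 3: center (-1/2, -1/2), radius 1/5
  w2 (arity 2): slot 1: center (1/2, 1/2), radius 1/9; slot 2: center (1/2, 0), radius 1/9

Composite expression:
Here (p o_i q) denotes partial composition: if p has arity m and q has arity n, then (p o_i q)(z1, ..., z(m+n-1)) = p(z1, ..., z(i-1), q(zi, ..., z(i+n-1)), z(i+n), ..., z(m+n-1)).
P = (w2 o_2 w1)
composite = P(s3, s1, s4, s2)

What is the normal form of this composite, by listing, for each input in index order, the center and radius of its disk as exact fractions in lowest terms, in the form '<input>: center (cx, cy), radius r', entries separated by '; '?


s1: center (1/2, -1/18), radius 1/54; s2: center (4/9, -1/18), radius 1/45; s3: center (1/2, 1/2), radius 1/9; s4: center (5/9, -1/18), radius 1/72

Each s-disk chains the slot maps above it in w2; radii multiply.
input s3: applying the 1 nested substitution gives center (1/2, 1/2), radius 1/9
input s1: applying the 2 nested substitutions gives center (1/2, -1/18), radius 1/54
input s4: applying the 2 nested substitutions gives center (5/9, -1/18), radius 1/72
input s2: applying the 2 nested substitutions gives center (4/9, -1/18), radius 1/45


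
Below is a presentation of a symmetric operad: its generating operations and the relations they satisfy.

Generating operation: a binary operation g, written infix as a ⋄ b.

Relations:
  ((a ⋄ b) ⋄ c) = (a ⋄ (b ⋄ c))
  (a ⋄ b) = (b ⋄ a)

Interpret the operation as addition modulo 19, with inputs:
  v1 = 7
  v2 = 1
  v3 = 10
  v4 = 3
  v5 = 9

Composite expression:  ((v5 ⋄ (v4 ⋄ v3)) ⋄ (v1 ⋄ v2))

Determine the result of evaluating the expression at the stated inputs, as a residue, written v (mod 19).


11 (mod 19)

(v4 ⋄ v3) = 13
(v5 ⋄ (v4 ⋄ v3)) = 3
(v1 ⋄ v2) = 8
((v5 ⋄ (v4 ⋄ v3)) ⋄ (v1 ⋄ v2)) = 11


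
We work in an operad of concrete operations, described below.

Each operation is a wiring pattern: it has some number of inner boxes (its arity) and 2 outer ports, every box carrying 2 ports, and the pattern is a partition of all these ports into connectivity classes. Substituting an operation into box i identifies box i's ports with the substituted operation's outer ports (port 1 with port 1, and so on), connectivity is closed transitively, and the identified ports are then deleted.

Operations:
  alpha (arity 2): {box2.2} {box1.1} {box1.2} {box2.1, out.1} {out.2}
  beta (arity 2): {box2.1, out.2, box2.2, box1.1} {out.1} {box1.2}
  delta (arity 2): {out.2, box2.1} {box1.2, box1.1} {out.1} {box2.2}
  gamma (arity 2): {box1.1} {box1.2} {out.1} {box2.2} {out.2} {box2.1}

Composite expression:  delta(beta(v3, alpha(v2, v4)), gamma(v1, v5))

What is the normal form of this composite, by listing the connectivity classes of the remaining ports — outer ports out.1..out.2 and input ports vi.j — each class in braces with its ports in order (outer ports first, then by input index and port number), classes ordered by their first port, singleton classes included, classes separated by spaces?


{out.1} {out.2} {v1.1} {v1.2} {v2.1} {v2.2} {v3.1, v4.1} {v3.2} {v4.2} {v5.1} {v5.2}

Two ports join when wires chain via delta-identified ports.
stage alpha: inputs (v2, v4), connectivity {out.1, v4.1} {out.2} {v2.1} {v2.2} {v4.2}, out.j its boundary
stage beta: inputs (v3, v2, v4), connectivity {out.1} {out.2, v3.1, v4.1} {v2.1} {v2.2} {v3.2} {v4.2}, out.j its boundary
stage gamma: inputs (v1, v5), connectivity {out.1} {out.2} {v1.1} {v1.2} {v5.1} {v5.2}, out.j its boundary
stage delta: inputs (v3, v2, v4, v1, v5), connectivity {out.1} {out.2} {v1.1} {v1.2} {v2.1} {v2.2} {v3.1, v4.1} {v3.2} {v4.2} {v5.1} {v5.2}, out.j its boundary


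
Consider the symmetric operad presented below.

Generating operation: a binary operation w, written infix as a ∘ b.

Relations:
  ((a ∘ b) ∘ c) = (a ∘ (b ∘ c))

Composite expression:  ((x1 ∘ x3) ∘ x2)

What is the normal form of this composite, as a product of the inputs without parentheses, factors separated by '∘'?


x1 ∘ x3 ∘ x2

Associativity of w dissolves the nesting; only the x-input order survives.
(x1 ∘ x3) spells out as x1 ∘ x3
((x1 ∘ x3) ∘ x2) spells out as x1 ∘ x3 ∘ x2


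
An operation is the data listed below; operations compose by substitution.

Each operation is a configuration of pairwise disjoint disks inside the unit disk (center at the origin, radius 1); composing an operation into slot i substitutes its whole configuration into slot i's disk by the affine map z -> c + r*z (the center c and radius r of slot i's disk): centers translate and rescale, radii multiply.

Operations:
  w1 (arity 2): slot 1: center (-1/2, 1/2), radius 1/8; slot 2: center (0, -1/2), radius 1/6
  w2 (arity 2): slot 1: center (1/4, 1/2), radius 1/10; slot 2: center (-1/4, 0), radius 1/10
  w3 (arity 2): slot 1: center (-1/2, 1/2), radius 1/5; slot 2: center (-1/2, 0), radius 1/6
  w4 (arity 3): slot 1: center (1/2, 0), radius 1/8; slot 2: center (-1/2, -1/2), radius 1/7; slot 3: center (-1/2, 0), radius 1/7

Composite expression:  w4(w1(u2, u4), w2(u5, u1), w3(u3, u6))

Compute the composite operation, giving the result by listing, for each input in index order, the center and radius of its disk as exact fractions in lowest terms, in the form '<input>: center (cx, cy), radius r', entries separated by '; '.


u1: center (-15/28, -1/2), radius 1/70; u2: center (7/16, 1/16), radius 1/64; u3: center (-4/7, 1/14), radius 1/35; u4: center (1/2, -1/16), radius 1/48; u5: center (-13/28, -3/7), radius 1/70; u6: center (-4/7, 0), radius 1/42

Below w4, radii multiply path by path; the u-disk centers shift.
tracing u2 down its 2-map path: center (7/16, 1/16), radius 1/64
tracing u4 down its 2-map path: center (1/2, -1/16), radius 1/48
tracing u5 down its 2-map path: center (-13/28, -3/7), radius 1/70
tracing u1 down its 2-map path: center (-15/28, -1/2), radius 1/70
tracing u3 down its 2-map path: center (-4/7, 1/14), radius 1/35
tracing u6 down its 2-map path: center (-4/7, 0), radius 1/42


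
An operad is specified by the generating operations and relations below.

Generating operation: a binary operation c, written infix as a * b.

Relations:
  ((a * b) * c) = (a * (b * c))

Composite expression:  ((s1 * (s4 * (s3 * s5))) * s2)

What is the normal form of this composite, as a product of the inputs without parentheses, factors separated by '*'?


s1 * s4 * s3 * s5 * s2

Associativity of c dissolves the nesting; only the s-input order survives.
(s3 * s5) collapses to s3 * s5
(s4 * (s3 * s5)) collapses to s4 * s3 * s5
(s1 * (s4 * (s3 * s5))) collapses to s1 * s4 * s3 * s5
((s1 * (s4 * (s3 * s5))) * s2) collapses to s1 * s4 * s3 * s5 * s2


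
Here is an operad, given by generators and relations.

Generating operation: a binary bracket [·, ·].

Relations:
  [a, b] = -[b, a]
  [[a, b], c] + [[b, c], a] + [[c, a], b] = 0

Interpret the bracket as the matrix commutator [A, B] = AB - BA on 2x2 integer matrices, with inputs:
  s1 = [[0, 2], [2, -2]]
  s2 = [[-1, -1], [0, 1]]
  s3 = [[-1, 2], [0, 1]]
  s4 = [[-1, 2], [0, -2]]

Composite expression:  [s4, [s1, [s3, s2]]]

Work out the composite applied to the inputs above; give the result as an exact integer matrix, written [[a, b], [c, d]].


[[0, 60], [0, 0]]


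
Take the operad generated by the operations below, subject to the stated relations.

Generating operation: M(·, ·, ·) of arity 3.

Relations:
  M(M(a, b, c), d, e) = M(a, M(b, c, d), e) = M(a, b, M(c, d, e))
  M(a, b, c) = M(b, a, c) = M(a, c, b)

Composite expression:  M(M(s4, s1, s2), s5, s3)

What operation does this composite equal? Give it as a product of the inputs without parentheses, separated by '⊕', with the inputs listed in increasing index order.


Key point: M commutes, so take the s-inputs in any fixed order.
M(s4, s1, s2) linearizes to s4 ⊕ s1 ⊕ s2
M(M(s4, s1, s2), s5, s3) linearizes to s4 ⊕ s1 ⊕ s2 ⊕ s5 ⊕ s3
sorting the factors by input index: s1 ⊕ s2 ⊕ s3 ⊕ s4 ⊕ s5

s1 ⊕ s2 ⊕ s3 ⊕ s4 ⊕ s5


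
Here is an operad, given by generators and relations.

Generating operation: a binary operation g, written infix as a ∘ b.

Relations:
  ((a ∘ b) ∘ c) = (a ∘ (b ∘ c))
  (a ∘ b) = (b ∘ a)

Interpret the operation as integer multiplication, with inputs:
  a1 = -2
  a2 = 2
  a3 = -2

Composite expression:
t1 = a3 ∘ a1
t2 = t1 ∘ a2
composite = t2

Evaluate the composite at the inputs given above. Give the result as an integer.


8

(a3 ∘ a1) = 4
((a3 ∘ a1) ∘ a2) = 8


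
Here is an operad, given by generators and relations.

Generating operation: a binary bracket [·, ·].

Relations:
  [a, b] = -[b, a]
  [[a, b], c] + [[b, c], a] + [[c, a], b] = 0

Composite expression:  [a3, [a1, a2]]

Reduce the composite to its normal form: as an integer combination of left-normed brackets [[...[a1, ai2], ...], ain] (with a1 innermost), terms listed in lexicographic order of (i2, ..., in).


-[[a1, a2], a3]

Left-normed coefficients sit on the a1-initial expansion words.
Composite bracket: [a3, [a1, a2]]
Under [a, b] = ab - ba we get 4 signed associative words (2^2 = 4).
Only words starting with a1 matter:
  from a1a2a3, sign -1: term -[[a1, a2], a3]


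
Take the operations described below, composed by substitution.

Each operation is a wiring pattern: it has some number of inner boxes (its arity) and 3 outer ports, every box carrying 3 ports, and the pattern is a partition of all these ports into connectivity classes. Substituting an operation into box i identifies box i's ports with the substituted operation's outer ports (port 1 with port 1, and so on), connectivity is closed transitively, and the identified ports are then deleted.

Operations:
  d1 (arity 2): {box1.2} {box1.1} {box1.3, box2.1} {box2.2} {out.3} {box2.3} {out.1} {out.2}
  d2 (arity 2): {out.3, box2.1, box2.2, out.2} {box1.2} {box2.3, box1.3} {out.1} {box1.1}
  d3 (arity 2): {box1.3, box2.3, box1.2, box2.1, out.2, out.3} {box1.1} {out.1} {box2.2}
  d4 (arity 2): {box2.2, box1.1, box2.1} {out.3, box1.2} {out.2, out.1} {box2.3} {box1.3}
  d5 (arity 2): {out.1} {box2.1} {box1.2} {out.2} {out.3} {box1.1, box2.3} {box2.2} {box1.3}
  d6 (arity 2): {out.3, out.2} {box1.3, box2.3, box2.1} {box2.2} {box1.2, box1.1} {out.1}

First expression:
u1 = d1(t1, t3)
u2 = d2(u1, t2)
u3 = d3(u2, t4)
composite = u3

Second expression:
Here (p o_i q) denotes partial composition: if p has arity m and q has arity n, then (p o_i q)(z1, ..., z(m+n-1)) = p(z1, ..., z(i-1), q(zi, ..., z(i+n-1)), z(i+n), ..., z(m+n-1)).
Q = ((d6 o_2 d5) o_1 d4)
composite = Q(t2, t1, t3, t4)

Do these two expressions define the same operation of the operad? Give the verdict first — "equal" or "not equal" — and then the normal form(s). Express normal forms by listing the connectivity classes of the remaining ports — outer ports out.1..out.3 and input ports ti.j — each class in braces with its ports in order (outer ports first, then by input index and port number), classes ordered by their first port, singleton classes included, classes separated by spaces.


In normal form, the first expression is {out.1} {out.2, out.3, t2.1, t2.2, t4.1, t4.3} {t1.1} {t1.2} {t1.3, t3.1} {t2.3} {t3.2} {t3.3} {t4.2}
In normal form, the second expression is {out.1} {out.2, out.3} {t1.1, t1.2, t2.1} {t1.3} {t2.2} {t2.3} {t3.1, t4.3} {t3.2} {t3.3} {t4.1} {t4.2}
The normal forms differ: not equal.

not equal: they reduce to {out.1} {out.2, out.3, t2.1, t2.2, t4.1, t4.3} {t1.1} {t1.2} {t1.3, t3.1} {t2.3} {t3.2} {t3.3} {t4.2} and {out.1} {out.2, out.3} {t1.1, t1.2, t2.1} {t1.3} {t2.2} {t2.3} {t3.1, t4.3} {t3.2} {t3.3} {t4.1} {t4.2}


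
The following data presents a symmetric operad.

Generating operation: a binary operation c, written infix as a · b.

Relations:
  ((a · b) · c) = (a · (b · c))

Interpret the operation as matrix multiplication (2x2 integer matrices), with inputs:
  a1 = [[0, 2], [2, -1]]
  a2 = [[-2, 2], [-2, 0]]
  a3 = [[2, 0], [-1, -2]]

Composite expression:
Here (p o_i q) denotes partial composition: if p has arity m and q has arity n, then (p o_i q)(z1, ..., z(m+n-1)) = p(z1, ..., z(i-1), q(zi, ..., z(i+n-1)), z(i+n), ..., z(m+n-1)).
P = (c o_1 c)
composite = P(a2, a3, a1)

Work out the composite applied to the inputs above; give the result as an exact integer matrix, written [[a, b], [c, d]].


[[-8, -8], [0, -8]]


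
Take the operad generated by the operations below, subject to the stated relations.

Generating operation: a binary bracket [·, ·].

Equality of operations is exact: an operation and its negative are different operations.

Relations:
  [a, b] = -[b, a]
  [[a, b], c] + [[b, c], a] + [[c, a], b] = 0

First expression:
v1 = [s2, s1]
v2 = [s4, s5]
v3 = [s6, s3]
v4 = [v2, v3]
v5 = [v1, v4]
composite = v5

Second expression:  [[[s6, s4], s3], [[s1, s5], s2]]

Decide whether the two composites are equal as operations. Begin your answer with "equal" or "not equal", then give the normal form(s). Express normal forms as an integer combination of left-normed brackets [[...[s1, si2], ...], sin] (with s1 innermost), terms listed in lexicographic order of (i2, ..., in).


not equal; first: -[[[[[s1, s2], s3], s6], s4], s5] + [[[[[s1, s2], s3], s6], s5], s4] + [[[[[s1, s2], s4], s5], s3], s6] - [[[[[s1, s2], s4], s5], s6], s3] - [[[[[s1, s2], s5], s4], s3], s6] + [[[[[s1, s2], s5], s4], s6], s3] + [[[[[s1, s2], s6], s3], s4], s5] - [[[[[s1, s2], s6], s3], s5], s4]; second: -[[[[[s1, s5], s2], s3], s4], s6] + [[[[[s1, s5], s2], s3], s6], s4] + [[[[[s1, s5], s2], s4], s6], s3] - [[[[[s1, s5], s2], s6], s4], s3]

The first expression reduces to -[[[[[s1, s2], s3], s6], s4], s5] + [[[[[s1, s2], s3], s6], s5], s4] + [[[[[s1, s2], s4], s5], s3], s6] - [[[[[s1, s2], s4], s5], s6], s3] - [[[[[s1, s2], s5], s4], s3], s6] + [[[[[s1, s2], s5], s4], s6], s3] + [[[[[s1, s2], s6], s3], s4], s5] - [[[[[s1, s2], s6], s3], s5], s4]
The second expression reduces to -[[[[[s1, s5], s2], s3], s4], s6] + [[[[[s1, s5], s2], s3], s6], s4] + [[[[[s1, s5], s2], s4], s6], s3] - [[[[[s1, s5], s2], s6], s4], s3]
Distinct normal forms: not equal.


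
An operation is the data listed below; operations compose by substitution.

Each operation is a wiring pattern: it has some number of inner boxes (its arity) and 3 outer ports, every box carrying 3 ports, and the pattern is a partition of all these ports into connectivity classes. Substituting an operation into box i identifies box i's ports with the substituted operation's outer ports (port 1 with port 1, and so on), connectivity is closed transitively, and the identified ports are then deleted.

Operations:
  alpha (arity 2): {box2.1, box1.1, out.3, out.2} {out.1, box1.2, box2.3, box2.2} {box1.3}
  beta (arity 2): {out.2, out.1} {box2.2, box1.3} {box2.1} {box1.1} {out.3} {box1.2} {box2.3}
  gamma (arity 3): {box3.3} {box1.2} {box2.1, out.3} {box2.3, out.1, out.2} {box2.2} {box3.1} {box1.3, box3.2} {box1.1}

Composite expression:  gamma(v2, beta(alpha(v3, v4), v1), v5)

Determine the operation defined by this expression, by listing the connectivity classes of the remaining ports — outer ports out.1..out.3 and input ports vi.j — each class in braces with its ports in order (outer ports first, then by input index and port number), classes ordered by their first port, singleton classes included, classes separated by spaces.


{out.1, out.2} {out.3} {v1.1} {v1.2, v3.1, v4.1} {v1.3} {v2.1} {v2.2} {v2.3, v5.2} {v3.2, v4.2, v4.3} {v3.3} {v5.1} {v5.3}

Treat the ports identified at gamma as solder joints: merge, then drop.
composing alpha on (v3, v4), with out.j its own outer ports: {out.1, v3.2, v4.2, v4.3} {out.2, out.3, v3.1, v4.1} {v3.3}
composing beta on (v3, v4, v1), with out.j its own outer ports: {out.1, out.2} {out.3} {v1.1} {v1.2, v3.1, v4.1} {v1.3} {v3.2, v4.2, v4.3} {v3.3}
composing gamma on (v2, v3, v4, v1, v5), with out.j its own outer ports: {out.1, out.2} {out.3} {v1.1} {v1.2, v3.1, v4.1} {v1.3} {v2.1} {v2.2} {v2.3, v5.2} {v3.2, v4.2, v4.3} {v3.3} {v5.1} {v5.3}


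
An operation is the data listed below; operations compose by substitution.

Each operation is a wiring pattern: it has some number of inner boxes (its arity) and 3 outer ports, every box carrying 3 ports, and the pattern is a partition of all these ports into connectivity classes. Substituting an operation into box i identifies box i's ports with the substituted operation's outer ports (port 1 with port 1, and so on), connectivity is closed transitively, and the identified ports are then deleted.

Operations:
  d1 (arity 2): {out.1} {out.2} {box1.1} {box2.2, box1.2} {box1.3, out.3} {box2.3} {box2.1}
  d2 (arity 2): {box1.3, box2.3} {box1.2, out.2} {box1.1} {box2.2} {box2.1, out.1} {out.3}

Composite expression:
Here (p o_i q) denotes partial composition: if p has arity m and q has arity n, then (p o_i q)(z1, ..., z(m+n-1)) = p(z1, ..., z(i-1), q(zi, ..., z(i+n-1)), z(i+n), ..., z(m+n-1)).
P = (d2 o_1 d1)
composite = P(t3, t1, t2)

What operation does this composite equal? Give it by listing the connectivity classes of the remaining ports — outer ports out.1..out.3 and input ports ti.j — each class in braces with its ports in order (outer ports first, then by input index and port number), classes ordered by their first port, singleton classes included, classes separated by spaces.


{out.1, t2.1} {out.2} {out.3} {t1.1} {t1.2, t3.2} {t1.3} {t2.2} {t2.3, t3.3} {t3.1}


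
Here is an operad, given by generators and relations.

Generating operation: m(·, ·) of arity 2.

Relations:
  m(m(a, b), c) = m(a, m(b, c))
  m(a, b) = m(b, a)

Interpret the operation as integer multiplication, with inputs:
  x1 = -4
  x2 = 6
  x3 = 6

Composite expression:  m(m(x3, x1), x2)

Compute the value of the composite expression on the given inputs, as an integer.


m(x3, x1) = -24
m(m(x3, x1), x2) = -144

-144


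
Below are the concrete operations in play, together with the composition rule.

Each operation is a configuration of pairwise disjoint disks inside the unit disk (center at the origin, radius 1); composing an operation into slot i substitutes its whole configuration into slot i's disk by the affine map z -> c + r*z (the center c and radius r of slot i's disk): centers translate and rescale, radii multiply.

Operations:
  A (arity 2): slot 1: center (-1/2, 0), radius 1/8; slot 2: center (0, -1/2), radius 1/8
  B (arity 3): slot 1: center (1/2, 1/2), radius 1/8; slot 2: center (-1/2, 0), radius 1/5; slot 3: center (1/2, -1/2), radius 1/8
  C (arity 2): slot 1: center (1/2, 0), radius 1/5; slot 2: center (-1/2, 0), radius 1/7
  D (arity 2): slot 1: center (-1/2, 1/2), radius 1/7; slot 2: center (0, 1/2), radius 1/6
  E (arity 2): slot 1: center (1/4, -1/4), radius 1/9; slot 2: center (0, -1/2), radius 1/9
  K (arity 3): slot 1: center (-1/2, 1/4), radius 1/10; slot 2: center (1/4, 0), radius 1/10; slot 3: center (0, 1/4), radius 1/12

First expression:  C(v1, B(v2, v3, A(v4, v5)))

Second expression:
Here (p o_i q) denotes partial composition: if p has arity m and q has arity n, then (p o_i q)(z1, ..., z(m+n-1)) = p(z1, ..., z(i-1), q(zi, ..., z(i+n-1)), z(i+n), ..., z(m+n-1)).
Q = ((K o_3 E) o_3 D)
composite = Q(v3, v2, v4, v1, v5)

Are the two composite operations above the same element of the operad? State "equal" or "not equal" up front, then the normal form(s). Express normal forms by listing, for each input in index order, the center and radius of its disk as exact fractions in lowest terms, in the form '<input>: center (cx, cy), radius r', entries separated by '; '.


not equal — first v1: center (1/2, 0), radius 1/5; v2: center (-3/7, 1/14), radius 1/56; v3: center (-4/7, 0), radius 1/35; v4: center (-7/16, -1/14), radius 1/448; v5: center (-3/7, -9/112), radius 1/448, second v1: center (1/48, 101/432), radius 1/648; v2: center (1/4, 0), radius 1/10; v3: center (-1/2, 1/4), radius 1/10; v4: center (7/432, 101/432), radius 1/756; v5: center (0, 5/24), radius 1/108

Reducing the first expression gives v1: center (1/2, 0), radius 1/5; v2: center (-3/7, 1/14), radius 1/56; v3: center (-4/7, 0), radius 1/35; v4: center (-7/16, -1/14), radius 1/448; v5: center (-3/7, -9/112), radius 1/448
Reducing the second expression gives v1: center (1/48, 101/432), radius 1/648; v2: center (1/4, 0), radius 1/10; v3: center (-1/2, 1/4), radius 1/10; v4: center (7/432, 101/432), radius 1/756; v5: center (0, 5/24), radius 1/108
Different reductions; not equal.


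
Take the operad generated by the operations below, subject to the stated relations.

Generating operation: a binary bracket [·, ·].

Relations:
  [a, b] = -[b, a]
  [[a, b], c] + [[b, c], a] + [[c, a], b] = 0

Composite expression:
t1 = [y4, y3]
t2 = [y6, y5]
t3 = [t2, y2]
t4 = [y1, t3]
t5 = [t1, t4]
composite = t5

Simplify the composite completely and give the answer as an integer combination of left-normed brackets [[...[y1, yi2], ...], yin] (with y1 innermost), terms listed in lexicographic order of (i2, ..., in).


[[[[[y1, y2], y5], y6], y3], y4] - [[[[[y1, y2], y5], y6], y4], y3] - [[[[[y1, y2], y6], y5], y3], y4] + [[[[[y1, y2], y6], y5], y4], y3] - [[[[[y1, y5], y6], y2], y3], y4] + [[[[[y1, y5], y6], y2], y4], y3] + [[[[[y1, y6], y5], y2], y3], y4] - [[[[[y1, y6], y5], y2], y4], y3]

Expand each bracket as ab - ba; the y1-initial words give the coefficients.
Composite bracket: [[y4, y3], [y1, [[y6, y5], y2]]]
Under [a, b] = ab - ba we get 32 signed associative words (2^5 = 32).
Collect the words opening with y1:
  from y1y2y5y6y3y4, sign +1: term +[[[[[y1, y2], y5], y6], y3], y4]
  from y1y2y5y6y4y3, sign -1: term -[[[[[y1, y2], y5], y6], y4], y3]
  from y1y2y6y5y3y4, sign -1: term -[[[[[y1, y2], y6], y5], y3], y4]
  from y1y2y6y5y4y3, sign +1: term +[[[[[y1, y2], y6], y5], y4], y3]
  from y1y5y6y2y3y4, sign -1: term -[[[[[y1, y5], y6], y2], y3], y4]
  from y1y5y6y2y4y3, sign +1: term +[[[[[y1, y5], y6], y2], y4], y3]
  from y1y6y5y2y3y4, sign +1: term +[[[[[y1, y6], y5], y2], y3], y4]
  from y1y6y5y2y4y3, sign -1: term -[[[[[y1, y6], y5], y2], y4], y3]


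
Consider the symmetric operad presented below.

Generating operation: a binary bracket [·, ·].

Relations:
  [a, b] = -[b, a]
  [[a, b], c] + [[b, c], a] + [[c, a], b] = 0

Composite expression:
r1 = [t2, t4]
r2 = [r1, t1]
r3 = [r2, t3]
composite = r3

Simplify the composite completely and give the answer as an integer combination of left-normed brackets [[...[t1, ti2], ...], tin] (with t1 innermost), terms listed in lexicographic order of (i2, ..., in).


-[[[t1, t2], t4], t3] + [[[t1, t4], t2], t3]

Left-normed coefficients sit on the t1-initial expansion words.
Composite bracket: [[[t2, t4], t1], t3]
Under [a, b] = ab - ba we get 8 signed associative words (2^3 = 8).
Coefficients come from the t1-initial words:
  t1t2t4t3 (sign -1) contributes -[[[t1, t2], t4], t3]
  t1t4t2t3 (sign +1) contributes +[[[t1, t4], t2], t3]


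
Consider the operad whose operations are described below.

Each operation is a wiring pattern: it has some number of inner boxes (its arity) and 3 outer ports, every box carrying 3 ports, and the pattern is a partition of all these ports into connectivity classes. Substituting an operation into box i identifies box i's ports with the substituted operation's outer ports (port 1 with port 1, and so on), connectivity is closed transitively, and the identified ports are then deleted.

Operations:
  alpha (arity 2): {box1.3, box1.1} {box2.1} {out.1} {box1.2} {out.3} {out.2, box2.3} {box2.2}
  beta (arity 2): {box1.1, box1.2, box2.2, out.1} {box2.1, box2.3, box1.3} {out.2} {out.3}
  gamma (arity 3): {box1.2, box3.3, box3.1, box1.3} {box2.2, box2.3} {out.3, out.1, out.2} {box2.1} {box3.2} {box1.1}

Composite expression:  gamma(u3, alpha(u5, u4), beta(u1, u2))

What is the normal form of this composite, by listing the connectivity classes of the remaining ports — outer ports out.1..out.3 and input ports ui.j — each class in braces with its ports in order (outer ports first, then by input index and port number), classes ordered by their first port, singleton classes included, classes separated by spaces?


{out.1, out.2, out.3} {u1.1, u1.2, u2.2, u3.2, u3.3} {u1.3, u2.1, u2.3} {u3.1} {u4.1} {u4.2} {u4.3} {u5.1, u5.3} {u5.2}


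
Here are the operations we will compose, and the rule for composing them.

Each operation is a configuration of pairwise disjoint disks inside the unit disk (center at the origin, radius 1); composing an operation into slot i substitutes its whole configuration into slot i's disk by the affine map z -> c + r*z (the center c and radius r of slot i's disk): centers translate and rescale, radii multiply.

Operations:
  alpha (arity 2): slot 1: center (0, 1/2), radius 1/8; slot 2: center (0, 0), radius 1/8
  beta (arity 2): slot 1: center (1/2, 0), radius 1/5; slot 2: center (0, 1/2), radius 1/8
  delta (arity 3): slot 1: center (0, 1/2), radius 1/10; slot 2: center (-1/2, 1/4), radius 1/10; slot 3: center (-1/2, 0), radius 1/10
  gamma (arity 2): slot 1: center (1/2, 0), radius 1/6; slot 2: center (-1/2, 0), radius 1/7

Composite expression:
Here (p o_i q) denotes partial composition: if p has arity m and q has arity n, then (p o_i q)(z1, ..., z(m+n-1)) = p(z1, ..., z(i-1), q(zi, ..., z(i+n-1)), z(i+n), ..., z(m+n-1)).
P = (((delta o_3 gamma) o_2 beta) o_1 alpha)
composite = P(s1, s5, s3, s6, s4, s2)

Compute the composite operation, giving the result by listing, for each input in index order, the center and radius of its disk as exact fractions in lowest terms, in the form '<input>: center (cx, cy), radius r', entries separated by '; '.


Follow each s-input down from delta: c' goes to c + r*c', radius to r*r'.
input s1: applying the 2 nested substitutions gives center (0, 11/20), radius 1/80
input s5: applying the 2 nested substitutions gives center (0, 1/2), radius 1/80
input s3: applying the 2 nested substitutions gives center (-9/20, 1/4), radius 1/50
input s6: applying the 2 nested substitutions gives center (-1/2, 3/10), radius 1/80
input s4: applying the 2 nested substitutions gives center (-9/20, 0), radius 1/60
input s2: applying the 2 nested substitutions gives center (-11/20, 0), radius 1/70

s1: center (0, 11/20), radius 1/80; s2: center (-11/20, 0), radius 1/70; s3: center (-9/20, 1/4), radius 1/50; s4: center (-9/20, 0), radius 1/60; s5: center (0, 1/2), radius 1/80; s6: center (-1/2, 3/10), radius 1/80


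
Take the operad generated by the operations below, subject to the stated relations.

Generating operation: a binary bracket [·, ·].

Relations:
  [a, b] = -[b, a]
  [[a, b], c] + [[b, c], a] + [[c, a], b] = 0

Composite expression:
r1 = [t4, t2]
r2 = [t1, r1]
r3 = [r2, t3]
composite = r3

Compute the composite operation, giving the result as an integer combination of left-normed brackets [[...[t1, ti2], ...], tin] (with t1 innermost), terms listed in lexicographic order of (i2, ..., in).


-[[[t1, t2], t4], t3] + [[[t1, t4], t2], t3]


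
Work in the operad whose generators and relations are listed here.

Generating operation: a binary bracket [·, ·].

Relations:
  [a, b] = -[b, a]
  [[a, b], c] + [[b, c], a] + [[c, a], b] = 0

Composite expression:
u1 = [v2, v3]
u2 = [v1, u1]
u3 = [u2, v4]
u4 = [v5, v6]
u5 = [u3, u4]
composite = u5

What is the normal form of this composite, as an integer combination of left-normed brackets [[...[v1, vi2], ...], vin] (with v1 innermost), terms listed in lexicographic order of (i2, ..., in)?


[[[[[v1, v2], v3], v4], v5], v6] - [[[[[v1, v2], v3], v4], v6], v5] - [[[[[v1, v3], v2], v4], v5], v6] + [[[[[v1, v3], v2], v4], v6], v5]

In the tensor algebra, words opening v1 carry the v1-anchored form.
Composite bracket: [[[v1, [v2, v3]], v4], [v5, v6]]
Applying ab - ba throughout gives 32 signed words (2^5 = 32).
Collect the words opening with v1:
  word v1v2v3v4v5v6 has sign +1, contributing +[[[[[v1, v2], v3], v4], v5], v6]
  word v1v2v3v4v6v5 has sign -1, contributing -[[[[[v1, v2], v3], v4], v6], v5]
  word v1v3v2v4v5v6 has sign -1, contributing -[[[[[v1, v3], v2], v4], v5], v6]
  word v1v3v2v4v6v5 has sign +1, contributing +[[[[[v1, v3], v2], v4], v6], v5]
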